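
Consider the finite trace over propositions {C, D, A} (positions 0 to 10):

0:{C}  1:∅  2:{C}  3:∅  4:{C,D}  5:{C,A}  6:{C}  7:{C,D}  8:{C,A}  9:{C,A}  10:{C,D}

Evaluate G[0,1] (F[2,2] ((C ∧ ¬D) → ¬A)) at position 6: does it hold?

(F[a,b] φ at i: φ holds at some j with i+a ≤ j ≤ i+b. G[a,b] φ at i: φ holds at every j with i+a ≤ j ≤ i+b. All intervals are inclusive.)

False

Check F[2,2] ((C ∧ ¬D) → ¬A) at every j in [6,7]:
  j=6: fails (none in [8,8])
  j=7: fails (none in [9,9])
Fails at j=6 → formula fails.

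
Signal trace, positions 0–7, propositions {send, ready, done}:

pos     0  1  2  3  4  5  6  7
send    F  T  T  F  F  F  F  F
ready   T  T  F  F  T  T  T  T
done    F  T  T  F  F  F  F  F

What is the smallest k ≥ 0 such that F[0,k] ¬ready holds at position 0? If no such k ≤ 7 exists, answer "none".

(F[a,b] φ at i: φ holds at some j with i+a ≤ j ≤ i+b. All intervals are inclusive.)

2

Scan j = 0,1,… for ¬ready:
  j=0: fails
  j=1: fails
  j=2: holds
First hit at j=2, so smallest k = 2-0 = 2.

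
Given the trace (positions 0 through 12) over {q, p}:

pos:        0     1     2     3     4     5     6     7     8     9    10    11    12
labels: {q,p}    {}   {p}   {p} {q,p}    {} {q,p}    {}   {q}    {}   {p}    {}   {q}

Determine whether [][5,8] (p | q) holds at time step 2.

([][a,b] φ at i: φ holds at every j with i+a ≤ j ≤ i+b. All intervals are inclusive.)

Check (p | q) at every j in [7,10]:
  j=7: false
  j=8: true
  j=9: false
  j=10: true
Fails at j=7 → formula fails.

No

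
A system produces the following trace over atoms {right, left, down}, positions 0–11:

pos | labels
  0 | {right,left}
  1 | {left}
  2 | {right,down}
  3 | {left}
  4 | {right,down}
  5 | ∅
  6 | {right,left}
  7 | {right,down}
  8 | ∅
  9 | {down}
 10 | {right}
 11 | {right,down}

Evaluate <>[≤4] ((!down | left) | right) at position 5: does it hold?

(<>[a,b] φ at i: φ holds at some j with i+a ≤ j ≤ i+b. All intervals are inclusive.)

Check ((!down | left) | right) at each j in [5,9]:
  j=5: true
  j=6: true
  j=7: true
  j=8: true
  j=9: false
Found at j=5 → formula holds.

True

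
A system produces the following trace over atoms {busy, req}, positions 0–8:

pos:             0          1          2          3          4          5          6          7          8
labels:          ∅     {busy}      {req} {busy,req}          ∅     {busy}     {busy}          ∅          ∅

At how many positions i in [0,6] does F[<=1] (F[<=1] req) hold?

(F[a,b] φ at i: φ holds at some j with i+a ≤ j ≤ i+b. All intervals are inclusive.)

4

Evaluate at each i in [0,6]:
  i=0: ✓ (witness j=1)
  i=1: ✓ (witness j=1)
  i=2: ✓ (witness j=2)
  i=3: ✓ (witness j=3)
  i=4: ✗ (none in [4,5])
  i=5: ✗ (none in [5,6])
  i=6: ✗ (none in [6,7])
Positions where it holds: {0, 1, 2, 3} → 4.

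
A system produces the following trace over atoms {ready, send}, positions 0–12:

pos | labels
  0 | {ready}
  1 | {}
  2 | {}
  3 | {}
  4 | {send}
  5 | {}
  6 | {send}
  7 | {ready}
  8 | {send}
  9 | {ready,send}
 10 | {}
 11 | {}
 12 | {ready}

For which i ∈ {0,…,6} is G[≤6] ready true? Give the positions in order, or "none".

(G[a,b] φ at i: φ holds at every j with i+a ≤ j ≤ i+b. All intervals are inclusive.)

Evaluate at each i in [0,6]:
  i=0: ✗ (fails at j=1)
  i=1: ✗ (fails at j=1)
  i=2: ✗ (fails at j=2)
  i=3: ✗ (fails at j=3)
  i=4: ✗ (fails at j=4)
  i=5: ✗ (fails at j=5)
  i=6: ✗ (fails at j=6)

none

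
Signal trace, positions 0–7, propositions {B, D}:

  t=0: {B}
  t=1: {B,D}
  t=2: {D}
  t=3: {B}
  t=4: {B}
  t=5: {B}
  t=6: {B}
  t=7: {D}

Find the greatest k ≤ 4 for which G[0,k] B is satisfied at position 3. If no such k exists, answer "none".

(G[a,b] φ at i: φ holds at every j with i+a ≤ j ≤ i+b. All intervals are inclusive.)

B must hold from j=3 onward; find where it first fails.
  j=3: holds
  j=4: holds
  j=5: holds
  j=6: holds
  j=7: fails
Holds on [3,6], so largest k = 3.

3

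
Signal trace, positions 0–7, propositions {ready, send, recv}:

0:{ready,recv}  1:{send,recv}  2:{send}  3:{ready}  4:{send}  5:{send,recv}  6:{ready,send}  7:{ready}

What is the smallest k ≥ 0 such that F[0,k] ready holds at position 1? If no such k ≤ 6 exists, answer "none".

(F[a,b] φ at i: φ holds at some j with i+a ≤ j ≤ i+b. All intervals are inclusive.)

Scan j = 1,2,… for ready:
  j=1: fails
  j=2: fails
  j=3: holds
First hit at j=3, so smallest k = 3-1 = 2.

2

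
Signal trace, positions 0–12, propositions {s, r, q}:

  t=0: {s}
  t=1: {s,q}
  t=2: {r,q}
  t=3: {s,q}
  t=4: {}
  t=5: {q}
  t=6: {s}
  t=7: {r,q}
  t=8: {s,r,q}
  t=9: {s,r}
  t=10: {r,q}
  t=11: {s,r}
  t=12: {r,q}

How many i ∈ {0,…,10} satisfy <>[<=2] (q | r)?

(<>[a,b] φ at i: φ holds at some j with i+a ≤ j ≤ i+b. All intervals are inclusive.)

11

Evaluate at each i in [0,10]:
  i=0: ✓ (witness j=1)
  i=1: ✓ (witness j=1)
  i=2: ✓ (witness j=2)
  i=3: ✓ (witness j=3)
  i=4: ✓ (witness j=5)
  i=5: ✓ (witness j=5)
  i=6: ✓ (witness j=7)
  i=7: ✓ (witness j=7)
  i=8: ✓ (witness j=8)
  i=9: ✓ (witness j=9)
  i=10: ✓ (witness j=10)
Positions where it holds: {0, 1, 2, 3, 4, 5, 6, 7, 8, 9, 10} → 11.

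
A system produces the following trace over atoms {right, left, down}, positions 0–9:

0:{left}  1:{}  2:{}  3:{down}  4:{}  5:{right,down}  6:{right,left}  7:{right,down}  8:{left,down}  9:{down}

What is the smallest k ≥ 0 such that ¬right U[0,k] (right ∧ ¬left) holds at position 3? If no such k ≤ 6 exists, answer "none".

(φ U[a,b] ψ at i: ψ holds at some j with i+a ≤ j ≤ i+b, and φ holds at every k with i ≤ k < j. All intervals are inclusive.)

Need earliest j ≥ 3 with (right ∧ ¬left), and ¬right at every k in [3,j-1].
  j=3: rhs fails.
  j=4: rhs fails.
  j=5: rhs holds; lhs holds on [3,4]. k = 2.

2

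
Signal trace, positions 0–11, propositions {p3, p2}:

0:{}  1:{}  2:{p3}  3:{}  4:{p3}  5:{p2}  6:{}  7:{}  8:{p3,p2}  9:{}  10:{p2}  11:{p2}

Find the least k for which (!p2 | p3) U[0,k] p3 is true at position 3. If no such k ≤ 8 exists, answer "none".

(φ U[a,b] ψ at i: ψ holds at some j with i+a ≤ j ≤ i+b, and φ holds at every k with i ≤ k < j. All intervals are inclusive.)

Need earliest j ≥ 3 with p3, and (!p2 | p3) at every k in [3,j-1].
  j=3: rhs fails.
  j=4: rhs holds; lhs holds on [3,3]. k = 1.

1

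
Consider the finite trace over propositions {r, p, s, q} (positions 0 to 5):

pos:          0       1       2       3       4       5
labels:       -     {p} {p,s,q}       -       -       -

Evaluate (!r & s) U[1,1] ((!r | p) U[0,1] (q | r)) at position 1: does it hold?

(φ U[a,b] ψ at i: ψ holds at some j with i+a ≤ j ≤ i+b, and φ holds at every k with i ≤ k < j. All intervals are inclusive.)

Need some j in [2,2] with ((!r | p) U[0,1] (q | r)), and (!r & s) at every k in [1,j-1].
  j=2: ((!r | p) U[0,1] (q | r)) holds, but (!r & s) fails at k=1 → not this j.
No j in the window works → until fails.

False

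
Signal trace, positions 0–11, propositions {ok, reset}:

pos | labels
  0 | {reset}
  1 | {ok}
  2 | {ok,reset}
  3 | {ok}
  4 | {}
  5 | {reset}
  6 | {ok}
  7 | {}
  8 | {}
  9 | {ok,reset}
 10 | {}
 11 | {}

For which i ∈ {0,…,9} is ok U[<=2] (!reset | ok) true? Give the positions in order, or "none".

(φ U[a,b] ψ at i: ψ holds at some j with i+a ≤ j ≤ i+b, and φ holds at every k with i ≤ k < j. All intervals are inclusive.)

1, 2, 3, 4, 6, 7, 8, 9

Evaluate at each i in [0,9]:
  i=0: ✗ (lhs fails at k=0 before rhs at j=1)
  i=1: ✓ (rhs at j=1)
  i=2: ✓ (rhs at j=2)
  i=3: ✓ (rhs at j=3)
  i=4: ✓ (rhs at j=4)
  i=5: ✗ (lhs fails at k=5 before rhs at j=6)
  i=6: ✓ (rhs at j=6)
  i=7: ✓ (rhs at j=7)
  i=8: ✓ (rhs at j=8)
  i=9: ✓ (rhs at j=9)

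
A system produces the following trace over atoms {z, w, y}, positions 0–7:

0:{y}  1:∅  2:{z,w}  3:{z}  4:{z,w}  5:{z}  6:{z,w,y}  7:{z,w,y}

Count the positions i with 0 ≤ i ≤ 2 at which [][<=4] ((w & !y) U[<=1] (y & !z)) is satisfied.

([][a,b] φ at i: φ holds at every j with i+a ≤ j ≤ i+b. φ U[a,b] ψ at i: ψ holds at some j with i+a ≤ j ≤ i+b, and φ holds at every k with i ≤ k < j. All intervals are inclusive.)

Evaluate at each i in [0,2]:
  i=0: ✗ (fails at j=1)
  i=1: ✗ (fails at j=1)
  i=2: ✗ (fails at j=2)
Positions where it holds: {} → 0.

0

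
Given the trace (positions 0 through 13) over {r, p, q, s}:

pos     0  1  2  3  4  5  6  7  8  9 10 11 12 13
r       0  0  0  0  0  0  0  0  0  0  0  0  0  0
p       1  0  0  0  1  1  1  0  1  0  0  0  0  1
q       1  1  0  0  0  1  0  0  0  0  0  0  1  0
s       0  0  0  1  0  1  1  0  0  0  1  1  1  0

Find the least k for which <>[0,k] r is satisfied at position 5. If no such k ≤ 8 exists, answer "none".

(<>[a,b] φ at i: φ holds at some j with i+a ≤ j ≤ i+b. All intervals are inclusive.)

none

Scan j = 5,6,… for r:
  j=5: fails
  j=6: fails
  j=7: fails
  j=8: fails
  j=9: fails
  j=10: fails
  j=11: fails
  j=12: fails
  j=13: fails
No j in [5,13] satisfies it → none.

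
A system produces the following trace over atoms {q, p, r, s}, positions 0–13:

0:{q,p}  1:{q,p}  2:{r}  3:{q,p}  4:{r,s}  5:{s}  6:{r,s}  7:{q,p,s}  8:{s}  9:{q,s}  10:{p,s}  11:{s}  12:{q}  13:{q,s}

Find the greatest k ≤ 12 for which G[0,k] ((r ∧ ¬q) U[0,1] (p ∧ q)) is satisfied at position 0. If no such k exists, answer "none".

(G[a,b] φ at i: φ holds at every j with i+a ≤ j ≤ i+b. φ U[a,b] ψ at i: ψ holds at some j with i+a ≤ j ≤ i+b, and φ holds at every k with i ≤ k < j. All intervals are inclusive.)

3

((r ∧ ¬q) U[0,1] (p ∧ q)) must hold from j=0 onward; find where it first fails.
  j=0: holds
  j=1: holds
  j=2: holds
  j=3: holds
  j=4: fails
Holds on [0,3], so largest k = 3.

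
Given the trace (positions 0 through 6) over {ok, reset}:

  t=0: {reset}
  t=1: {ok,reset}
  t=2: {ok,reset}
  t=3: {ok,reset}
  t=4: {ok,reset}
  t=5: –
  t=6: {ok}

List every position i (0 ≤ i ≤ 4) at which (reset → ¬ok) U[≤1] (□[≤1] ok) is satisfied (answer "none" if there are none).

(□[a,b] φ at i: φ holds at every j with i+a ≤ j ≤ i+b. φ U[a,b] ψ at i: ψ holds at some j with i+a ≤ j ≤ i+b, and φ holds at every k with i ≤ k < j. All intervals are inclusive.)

0, 1, 2, 3

Evaluate at each i in [0,4]:
  i=0: ✓ (rhs at j=1; lhs holds on [0,0])
  i=1: ✓ (rhs at j=1)
  i=2: ✓ (rhs at j=2)
  i=3: ✓ (rhs at j=3)
  i=4: ✗ (no rhs in [4,5])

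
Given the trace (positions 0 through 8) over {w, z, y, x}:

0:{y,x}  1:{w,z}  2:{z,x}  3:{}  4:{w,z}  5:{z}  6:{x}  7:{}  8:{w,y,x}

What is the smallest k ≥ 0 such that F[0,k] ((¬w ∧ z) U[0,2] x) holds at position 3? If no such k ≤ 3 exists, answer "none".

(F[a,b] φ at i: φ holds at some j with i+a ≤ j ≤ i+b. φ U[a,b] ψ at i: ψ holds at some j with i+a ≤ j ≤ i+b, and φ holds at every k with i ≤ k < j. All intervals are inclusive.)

Scan j = 3,4,… for ((¬w ∧ z) U[0,2] x):
  j=3: fails
  j=4: fails
  j=5: holds
First hit at j=5, so smallest k = 5-3 = 2.

2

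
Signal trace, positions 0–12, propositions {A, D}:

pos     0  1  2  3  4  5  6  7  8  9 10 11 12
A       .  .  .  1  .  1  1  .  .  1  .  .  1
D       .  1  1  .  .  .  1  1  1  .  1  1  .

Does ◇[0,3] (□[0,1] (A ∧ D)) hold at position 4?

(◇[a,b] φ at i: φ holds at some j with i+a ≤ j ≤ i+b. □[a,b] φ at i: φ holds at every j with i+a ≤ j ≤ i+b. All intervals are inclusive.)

Check □[0,1] (A ∧ D) at each j in [4,7]:
  j=4: fails at 4
  j=5: fails at 5
  j=6: fails at 7
  j=7: fails at 7
No position in the window satisfies it → formula fails.

No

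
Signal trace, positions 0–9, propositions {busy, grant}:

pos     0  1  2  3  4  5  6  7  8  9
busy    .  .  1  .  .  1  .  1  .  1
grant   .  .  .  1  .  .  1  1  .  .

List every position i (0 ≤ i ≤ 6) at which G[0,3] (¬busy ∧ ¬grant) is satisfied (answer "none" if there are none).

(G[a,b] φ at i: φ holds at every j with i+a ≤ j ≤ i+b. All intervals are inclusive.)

none

Evaluate at each i in [0,6]:
  i=0: ✗ (fails at j=2)
  i=1: ✗ (fails at j=2)
  i=2: ✗ (fails at j=2)
  i=3: ✗ (fails at j=3)
  i=4: ✗ (fails at j=5)
  i=5: ✗ (fails at j=5)
  i=6: ✗ (fails at j=6)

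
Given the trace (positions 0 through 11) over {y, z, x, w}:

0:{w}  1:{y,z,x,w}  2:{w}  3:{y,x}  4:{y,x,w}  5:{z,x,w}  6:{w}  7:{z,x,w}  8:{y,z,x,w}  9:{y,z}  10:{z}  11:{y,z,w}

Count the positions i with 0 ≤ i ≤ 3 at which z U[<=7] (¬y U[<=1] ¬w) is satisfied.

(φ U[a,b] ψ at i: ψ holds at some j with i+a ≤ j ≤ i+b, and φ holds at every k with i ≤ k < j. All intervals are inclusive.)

Evaluate at each i in [0,3]:
  i=0: ✗ (lhs fails at k=0 before rhs at j=2)
  i=1: ✓ (rhs at j=2; lhs holds on [1,1])
  i=2: ✓ (rhs at j=2)
  i=3: ✓ (rhs at j=3)
Positions where it holds: {1, 2, 3} → 3.

3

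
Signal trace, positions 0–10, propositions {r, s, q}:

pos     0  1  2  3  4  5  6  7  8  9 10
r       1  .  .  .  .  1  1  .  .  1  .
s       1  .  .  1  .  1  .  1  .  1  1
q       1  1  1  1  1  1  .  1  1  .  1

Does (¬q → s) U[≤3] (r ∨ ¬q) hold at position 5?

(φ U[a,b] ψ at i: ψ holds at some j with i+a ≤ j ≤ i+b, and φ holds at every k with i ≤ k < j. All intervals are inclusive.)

Yes

Need some j in [5,8] with (r ∨ ¬q), and (¬q → s) at every k in [5,j-1].
  j=5: (r ∨ ¬q) holds; no prefix to check → satisfied.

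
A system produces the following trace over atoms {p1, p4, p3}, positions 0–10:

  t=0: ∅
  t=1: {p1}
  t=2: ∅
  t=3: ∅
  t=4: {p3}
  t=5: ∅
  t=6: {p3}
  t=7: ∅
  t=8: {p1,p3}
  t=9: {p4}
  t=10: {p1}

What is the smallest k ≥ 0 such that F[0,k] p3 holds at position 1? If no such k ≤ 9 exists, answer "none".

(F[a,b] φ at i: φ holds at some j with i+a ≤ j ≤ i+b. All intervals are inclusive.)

Scan j = 1,2,… for p3:
  j=1: fails
  j=2: fails
  j=3: fails
  j=4: holds
First hit at j=4, so smallest k = 4-1 = 3.

3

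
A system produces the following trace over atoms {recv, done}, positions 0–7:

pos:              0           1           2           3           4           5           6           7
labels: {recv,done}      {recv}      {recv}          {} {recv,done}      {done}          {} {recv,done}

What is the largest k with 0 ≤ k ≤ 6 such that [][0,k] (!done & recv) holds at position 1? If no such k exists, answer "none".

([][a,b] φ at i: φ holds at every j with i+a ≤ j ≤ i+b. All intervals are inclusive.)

1

(!done & recv) must hold from j=1 onward; find where it first fails.
  j=1: holds
  j=2: holds
  j=3: fails
Holds on [1,2], so largest k = 1.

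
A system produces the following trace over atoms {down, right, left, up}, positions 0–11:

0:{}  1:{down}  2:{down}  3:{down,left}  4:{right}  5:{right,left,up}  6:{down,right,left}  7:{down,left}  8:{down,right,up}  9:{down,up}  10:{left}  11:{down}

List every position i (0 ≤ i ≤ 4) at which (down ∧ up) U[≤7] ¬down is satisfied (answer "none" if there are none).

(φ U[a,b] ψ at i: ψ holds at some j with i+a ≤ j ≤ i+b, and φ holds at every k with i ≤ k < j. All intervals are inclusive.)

0, 4

Evaluate at each i in [0,4]:
  i=0: ✓ (rhs at j=0)
  i=1: ✗ (lhs fails at k=1 before rhs at j=4)
  i=2: ✗ (lhs fails at k=2 before rhs at j=4)
  i=3: ✗ (lhs fails at k=3 before rhs at j=4)
  i=4: ✓ (rhs at j=4)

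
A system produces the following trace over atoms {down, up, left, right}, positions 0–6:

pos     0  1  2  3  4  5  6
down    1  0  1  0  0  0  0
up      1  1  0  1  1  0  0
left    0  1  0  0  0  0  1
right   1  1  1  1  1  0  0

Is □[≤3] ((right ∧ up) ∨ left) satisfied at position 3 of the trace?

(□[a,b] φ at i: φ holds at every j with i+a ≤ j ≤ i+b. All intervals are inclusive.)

Does not hold

Check ((right ∧ up) ∨ left) at every j in [3,6]:
  j=3: true
  j=4: true
  j=5: false
  j=6: true
Fails at j=5 → formula fails.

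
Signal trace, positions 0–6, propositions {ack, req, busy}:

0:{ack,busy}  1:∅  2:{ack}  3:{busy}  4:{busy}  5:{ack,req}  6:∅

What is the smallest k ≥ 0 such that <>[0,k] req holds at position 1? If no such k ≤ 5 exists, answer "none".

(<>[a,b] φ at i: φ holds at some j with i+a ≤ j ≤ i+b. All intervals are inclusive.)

4

Scan j = 1,2,… for req:
  j=1: fails
  j=2: fails
  j=3: fails
  j=4: fails
  j=5: holds
First hit at j=5, so smallest k = 5-1 = 4.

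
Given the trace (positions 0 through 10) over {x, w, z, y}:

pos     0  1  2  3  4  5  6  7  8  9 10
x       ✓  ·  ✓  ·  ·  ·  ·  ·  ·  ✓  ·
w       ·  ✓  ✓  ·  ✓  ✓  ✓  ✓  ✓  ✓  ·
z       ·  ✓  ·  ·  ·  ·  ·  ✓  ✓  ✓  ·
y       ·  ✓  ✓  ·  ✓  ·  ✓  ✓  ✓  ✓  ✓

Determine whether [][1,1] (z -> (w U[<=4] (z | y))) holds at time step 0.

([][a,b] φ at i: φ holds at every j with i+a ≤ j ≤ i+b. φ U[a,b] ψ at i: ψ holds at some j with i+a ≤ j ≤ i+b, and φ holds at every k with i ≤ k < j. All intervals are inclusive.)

Holds

Check (z -> (w U[<=4] (z | y))) at every j in [1,1]:
  j=1: antecedent true; consequent holds → ✓
All positions satisfy it → formula holds.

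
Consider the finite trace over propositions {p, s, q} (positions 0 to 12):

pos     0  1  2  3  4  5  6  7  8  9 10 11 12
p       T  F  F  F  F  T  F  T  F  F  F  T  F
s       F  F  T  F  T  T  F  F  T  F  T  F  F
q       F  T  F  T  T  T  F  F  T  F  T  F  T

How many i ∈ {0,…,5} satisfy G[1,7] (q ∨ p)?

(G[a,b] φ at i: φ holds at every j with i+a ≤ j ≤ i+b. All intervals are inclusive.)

0

Evaluate at each i in [0,5]:
  i=0: ✗ (fails at j=2)
  i=1: ✗ (fails at j=2)
  i=2: ✗ (fails at j=6)
  i=3: ✗ (fails at j=6)
  i=4: ✗ (fails at j=6)
  i=5: ✗ (fails at j=6)
Positions where it holds: {} → 0.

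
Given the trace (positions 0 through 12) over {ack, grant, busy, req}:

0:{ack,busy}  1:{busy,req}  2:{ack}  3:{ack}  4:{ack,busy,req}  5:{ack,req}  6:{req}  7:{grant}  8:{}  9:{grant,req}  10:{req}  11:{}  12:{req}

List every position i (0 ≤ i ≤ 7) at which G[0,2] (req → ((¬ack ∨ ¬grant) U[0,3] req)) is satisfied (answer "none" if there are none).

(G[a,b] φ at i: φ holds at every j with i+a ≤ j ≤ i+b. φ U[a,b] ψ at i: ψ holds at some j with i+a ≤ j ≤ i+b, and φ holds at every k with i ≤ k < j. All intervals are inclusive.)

Evaluate at each i in [0,7]:
  i=0: ✓ (all of [0,2])
  i=1: ✓ (all of [1,3])
  i=2: ✓ (all of [2,4])
  i=3: ✓ (all of [3,5])
  i=4: ✓ (all of [4,6])
  i=5: ✓ (all of [5,7])
  i=6: ✓ (all of [6,8])
  i=7: ✓ (all of [7,9])

0, 1, 2, 3, 4, 5, 6, 7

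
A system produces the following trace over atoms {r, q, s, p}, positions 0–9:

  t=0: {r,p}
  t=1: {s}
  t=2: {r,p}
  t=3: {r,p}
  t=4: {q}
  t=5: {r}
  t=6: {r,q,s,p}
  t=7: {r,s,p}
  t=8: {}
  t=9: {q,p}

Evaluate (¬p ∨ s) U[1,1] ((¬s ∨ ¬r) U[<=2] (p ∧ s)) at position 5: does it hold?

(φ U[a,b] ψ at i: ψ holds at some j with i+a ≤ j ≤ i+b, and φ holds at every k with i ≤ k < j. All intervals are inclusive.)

Need some j in [6,6] with ((¬s ∨ ¬r) U[<=2] (p ∧ s)), and (¬p ∨ s) at every k in [5,j-1].
  j=6: ((¬s ∨ ¬r) U[<=2] (p ∧ s)) holds; (¬p ∨ s) holds at every k in [5,5] → satisfied.

Yes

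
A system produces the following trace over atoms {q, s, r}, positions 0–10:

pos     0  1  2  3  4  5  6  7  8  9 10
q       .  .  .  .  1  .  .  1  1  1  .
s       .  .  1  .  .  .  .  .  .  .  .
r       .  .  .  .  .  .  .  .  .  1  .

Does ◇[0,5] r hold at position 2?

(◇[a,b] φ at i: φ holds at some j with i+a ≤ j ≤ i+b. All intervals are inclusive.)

Does not hold

Check r at each j in [2,7]:
  j=2: false
  j=3: false
  j=4: false
  j=5: false
  j=6: false
  j=7: false
No position in the window satisfies it → formula fails.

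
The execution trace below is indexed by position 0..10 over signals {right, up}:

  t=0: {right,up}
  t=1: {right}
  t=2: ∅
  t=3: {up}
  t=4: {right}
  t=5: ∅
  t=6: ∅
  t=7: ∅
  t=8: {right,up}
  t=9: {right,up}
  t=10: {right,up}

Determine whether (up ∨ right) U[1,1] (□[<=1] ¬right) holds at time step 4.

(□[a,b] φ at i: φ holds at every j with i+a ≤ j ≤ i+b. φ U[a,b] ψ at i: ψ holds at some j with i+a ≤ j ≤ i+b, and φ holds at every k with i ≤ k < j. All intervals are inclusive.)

Yes

Need some j in [5,5] with □[<=1] ¬right, and (up ∨ right) at every k in [4,j-1].
  j=5: □[<=1] ¬right holds; (up ∨ right) holds at every k in [4,4] → satisfied.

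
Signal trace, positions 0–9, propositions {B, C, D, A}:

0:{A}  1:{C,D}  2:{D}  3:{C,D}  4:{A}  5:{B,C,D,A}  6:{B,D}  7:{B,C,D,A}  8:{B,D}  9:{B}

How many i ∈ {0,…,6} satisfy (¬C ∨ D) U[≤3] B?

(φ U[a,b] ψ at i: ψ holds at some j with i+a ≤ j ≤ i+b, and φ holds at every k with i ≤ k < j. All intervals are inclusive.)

5

Evaluate at each i in [0,6]:
  i=0: ✗ (no rhs in [0,3])
  i=1: ✗ (no rhs in [1,4])
  i=2: ✓ (rhs at j=5; lhs holds on [2,4])
  i=3: ✓ (rhs at j=5; lhs holds on [3,4])
  i=4: ✓ (rhs at j=5; lhs holds on [4,4])
  i=5: ✓ (rhs at j=5)
  i=6: ✓ (rhs at j=6)
Positions where it holds: {2, 3, 4, 5, 6} → 5.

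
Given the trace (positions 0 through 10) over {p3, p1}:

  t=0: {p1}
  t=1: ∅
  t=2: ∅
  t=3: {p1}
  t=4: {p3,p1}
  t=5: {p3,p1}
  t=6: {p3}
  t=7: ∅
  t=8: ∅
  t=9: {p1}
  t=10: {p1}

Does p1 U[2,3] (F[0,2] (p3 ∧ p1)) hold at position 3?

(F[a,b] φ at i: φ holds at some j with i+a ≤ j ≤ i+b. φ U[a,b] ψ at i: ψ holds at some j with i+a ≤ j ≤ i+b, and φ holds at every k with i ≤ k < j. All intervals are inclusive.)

Need some j in [5,6] with F[0,2] (p3 ∧ p1), and p1 at every k in [3,j-1].
  j=5: F[0,2] (p3 ∧ p1) holds; p1 holds at every k in [3,4] → satisfied.

Yes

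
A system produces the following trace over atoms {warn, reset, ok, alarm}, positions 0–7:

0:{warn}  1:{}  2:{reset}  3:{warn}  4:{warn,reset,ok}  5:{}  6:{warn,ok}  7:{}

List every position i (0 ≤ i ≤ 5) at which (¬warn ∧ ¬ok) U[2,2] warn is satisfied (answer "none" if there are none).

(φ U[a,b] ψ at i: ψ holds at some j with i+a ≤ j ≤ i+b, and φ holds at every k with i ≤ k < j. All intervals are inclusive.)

Evaluate at each i in [0,5]:
  i=0: ✗ (no rhs in [2,2])
  i=1: ✓ (rhs at j=3; lhs holds on [1,2])
  i=2: ✗ (lhs fails at k=3 before rhs at j=4)
  i=3: ✗ (no rhs in [5,5])
  i=4: ✗ (lhs fails at k=4 before rhs at j=6)
  i=5: ✗ (no rhs in [7,7])

1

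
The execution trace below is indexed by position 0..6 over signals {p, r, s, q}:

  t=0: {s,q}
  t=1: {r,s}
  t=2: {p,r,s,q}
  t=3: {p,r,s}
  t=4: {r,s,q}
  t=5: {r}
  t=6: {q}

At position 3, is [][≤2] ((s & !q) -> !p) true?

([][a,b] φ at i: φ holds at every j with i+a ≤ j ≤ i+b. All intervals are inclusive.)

Check ((s & !q) -> !p) at every j in [3,5]:
  j=3: antecedent true; consequent false → ✗
  j=4: antecedent false → ✓
  j=5: antecedent false → ✓
Fails at j=3 → formula fails.

Does not hold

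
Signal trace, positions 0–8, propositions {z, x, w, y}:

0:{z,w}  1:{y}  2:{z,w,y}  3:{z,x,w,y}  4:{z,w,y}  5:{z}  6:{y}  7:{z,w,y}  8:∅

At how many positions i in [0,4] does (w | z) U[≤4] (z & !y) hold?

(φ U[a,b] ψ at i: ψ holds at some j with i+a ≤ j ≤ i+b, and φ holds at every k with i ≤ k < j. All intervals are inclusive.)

Evaluate at each i in [0,4]:
  i=0: ✓ (rhs at j=0)
  i=1: ✗ (lhs fails at k=1 before rhs at j=5)
  i=2: ✓ (rhs at j=5; lhs holds on [2,4])
  i=3: ✓ (rhs at j=5; lhs holds on [3,4])
  i=4: ✓ (rhs at j=5; lhs holds on [4,4])
Positions where it holds: {0, 2, 3, 4} → 4.

4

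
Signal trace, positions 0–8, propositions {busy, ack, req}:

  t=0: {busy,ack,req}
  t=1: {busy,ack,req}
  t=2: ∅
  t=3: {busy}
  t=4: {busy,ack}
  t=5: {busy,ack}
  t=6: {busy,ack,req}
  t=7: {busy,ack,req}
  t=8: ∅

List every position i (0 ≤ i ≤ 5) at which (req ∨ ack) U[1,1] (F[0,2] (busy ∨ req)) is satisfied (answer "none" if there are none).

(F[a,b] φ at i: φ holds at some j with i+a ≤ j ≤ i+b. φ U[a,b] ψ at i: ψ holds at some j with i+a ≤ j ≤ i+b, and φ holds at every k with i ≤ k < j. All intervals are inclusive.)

0, 1, 4, 5

Evaluate at each i in [0,5]:
  i=0: ✓ (rhs at j=1; lhs holds on [0,0])
  i=1: ✓ (rhs at j=2; lhs holds on [1,1])
  i=2: ✗ (lhs fails at k=2 before rhs at j=3)
  i=3: ✗ (lhs fails at k=3 before rhs at j=4)
  i=4: ✓ (rhs at j=5; lhs holds on [4,4])
  i=5: ✓ (rhs at j=6; lhs holds on [5,5])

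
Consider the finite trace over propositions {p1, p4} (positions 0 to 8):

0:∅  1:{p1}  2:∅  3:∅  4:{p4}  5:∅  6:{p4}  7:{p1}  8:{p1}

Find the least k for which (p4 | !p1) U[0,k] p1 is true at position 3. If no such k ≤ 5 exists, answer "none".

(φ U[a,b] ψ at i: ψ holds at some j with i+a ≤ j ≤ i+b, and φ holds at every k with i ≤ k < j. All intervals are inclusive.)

Need earliest j ≥ 3 with p1, and (p4 | !p1) at every k in [3,j-1].
  j=3: rhs fails.
  j=4: rhs fails.
  j=5: rhs fails.
  j=6: rhs fails.
  j=7: rhs holds; lhs holds on [3,6]. k = 4.

4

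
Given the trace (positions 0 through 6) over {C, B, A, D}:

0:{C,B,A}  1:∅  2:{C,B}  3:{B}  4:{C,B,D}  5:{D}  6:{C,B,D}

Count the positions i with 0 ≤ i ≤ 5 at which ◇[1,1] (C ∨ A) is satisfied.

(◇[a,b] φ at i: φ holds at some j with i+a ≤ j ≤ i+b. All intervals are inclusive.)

3

Evaluate at each i in [0,5]:
  i=0: ✗ (none in [1,1])
  i=1: ✓ (witness j=2)
  i=2: ✗ (none in [3,3])
  i=3: ✓ (witness j=4)
  i=4: ✗ (none in [5,5])
  i=5: ✓ (witness j=6)
Positions where it holds: {1, 3, 5} → 3.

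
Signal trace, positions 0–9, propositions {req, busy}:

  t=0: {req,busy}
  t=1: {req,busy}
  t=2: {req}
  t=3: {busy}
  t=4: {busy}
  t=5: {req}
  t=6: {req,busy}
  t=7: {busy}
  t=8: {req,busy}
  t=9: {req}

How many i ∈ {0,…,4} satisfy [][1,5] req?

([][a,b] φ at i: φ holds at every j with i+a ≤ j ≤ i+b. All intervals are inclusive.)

0

Evaluate at each i in [0,4]:
  i=0: ✗ (fails at j=3)
  i=1: ✗ (fails at j=3)
  i=2: ✗ (fails at j=3)
  i=3: ✗ (fails at j=4)
  i=4: ✗ (fails at j=7)
Positions where it holds: {} → 0.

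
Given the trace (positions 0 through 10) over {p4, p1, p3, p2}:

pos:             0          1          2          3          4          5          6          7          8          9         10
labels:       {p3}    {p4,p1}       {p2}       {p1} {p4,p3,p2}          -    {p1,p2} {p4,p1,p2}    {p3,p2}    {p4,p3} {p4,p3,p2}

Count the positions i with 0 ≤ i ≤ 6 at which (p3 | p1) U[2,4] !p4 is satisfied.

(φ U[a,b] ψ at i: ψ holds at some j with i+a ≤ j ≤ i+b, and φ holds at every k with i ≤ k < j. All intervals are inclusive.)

Evaluate at each i in [0,6]:
  i=0: ✓ (rhs at j=2; lhs holds on [0,1])
  i=1: ✗ (lhs fails at k=2 before rhs at j=3)
  i=2: ✗ (lhs fails at k=2 before rhs at j=5)
  i=3: ✓ (rhs at j=5; lhs holds on [3,4])
  i=4: ✗ (lhs fails at k=5 before rhs at j=6)
  i=5: ✗ (lhs fails at k=5 before rhs at j=8)
  i=6: ✓ (rhs at j=8; lhs holds on [6,7])
Positions where it holds: {0, 3, 6} → 3.

3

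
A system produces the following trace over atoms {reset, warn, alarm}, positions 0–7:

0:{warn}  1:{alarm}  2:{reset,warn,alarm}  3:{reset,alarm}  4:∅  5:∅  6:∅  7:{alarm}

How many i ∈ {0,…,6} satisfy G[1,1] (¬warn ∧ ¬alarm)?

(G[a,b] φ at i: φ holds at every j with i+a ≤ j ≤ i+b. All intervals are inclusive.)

Evaluate at each i in [0,6]:
  i=0: ✗ (fails at j=1)
  i=1: ✗ (fails at j=2)
  i=2: ✗ (fails at j=3)
  i=3: ✓ (all of [4,4])
  i=4: ✓ (all of [5,5])
  i=5: ✓ (all of [6,6])
  i=6: ✗ (fails at j=7)
Positions where it holds: {3, 4, 5} → 3.

3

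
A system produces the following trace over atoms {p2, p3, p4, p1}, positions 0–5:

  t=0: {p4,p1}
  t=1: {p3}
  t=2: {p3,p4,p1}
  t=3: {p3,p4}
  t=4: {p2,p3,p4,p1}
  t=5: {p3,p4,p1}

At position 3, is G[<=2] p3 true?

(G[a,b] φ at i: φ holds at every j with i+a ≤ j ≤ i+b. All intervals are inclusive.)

Yes

Check p3 at every j in [3,5]:
  j=3: true
  j=4: true
  j=5: true
All positions satisfy it → formula holds.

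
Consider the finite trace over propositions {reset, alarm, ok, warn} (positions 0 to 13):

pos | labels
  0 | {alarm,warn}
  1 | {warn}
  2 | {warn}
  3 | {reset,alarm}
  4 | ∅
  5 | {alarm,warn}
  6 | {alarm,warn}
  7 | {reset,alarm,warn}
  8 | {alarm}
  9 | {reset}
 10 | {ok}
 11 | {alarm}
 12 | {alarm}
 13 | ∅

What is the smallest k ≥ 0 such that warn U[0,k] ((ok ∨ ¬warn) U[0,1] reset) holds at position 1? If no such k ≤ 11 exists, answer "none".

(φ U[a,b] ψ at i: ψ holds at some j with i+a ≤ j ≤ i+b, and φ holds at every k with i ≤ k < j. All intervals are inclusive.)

Need earliest j ≥ 1 with ((ok ∨ ¬warn) U[0,1] reset), and warn at every k in [1,j-1].
  j=1: rhs fails.
  j=2: rhs fails.
  j=3: rhs holds; lhs holds on [1,2]. k = 2.

2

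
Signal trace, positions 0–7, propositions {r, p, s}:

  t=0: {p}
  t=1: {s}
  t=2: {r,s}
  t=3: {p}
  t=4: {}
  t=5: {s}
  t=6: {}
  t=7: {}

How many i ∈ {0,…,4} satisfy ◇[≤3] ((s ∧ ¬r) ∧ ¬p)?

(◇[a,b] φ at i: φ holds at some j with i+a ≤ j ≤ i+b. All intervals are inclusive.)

5

Evaluate at each i in [0,4]:
  i=0: ✓ (witness j=1)
  i=1: ✓ (witness j=1)
  i=2: ✓ (witness j=5)
  i=3: ✓ (witness j=5)
  i=4: ✓ (witness j=5)
Positions where it holds: {0, 1, 2, 3, 4} → 5.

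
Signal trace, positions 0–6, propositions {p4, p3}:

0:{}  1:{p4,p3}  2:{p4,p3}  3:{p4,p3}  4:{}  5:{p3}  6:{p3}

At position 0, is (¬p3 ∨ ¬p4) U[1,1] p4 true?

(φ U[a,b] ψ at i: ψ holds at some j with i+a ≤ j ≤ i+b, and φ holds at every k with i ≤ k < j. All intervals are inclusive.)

Need some j in [1,1] with p4, and (¬p3 ∨ ¬p4) at every k in [0,j-1].
  j=1: p4 holds; (¬p3 ∨ ¬p4) holds at every k in [0,0] → satisfied.

True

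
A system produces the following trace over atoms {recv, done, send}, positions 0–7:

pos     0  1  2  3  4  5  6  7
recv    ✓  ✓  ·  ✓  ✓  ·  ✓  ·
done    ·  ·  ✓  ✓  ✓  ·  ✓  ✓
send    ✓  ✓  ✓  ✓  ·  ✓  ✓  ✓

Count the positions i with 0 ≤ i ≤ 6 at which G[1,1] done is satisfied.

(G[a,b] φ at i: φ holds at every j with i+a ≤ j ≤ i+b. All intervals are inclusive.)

5

Evaluate at each i in [0,6]:
  i=0: ✗ (fails at j=1)
  i=1: ✓ (all of [2,2])
  i=2: ✓ (all of [3,3])
  i=3: ✓ (all of [4,4])
  i=4: ✗ (fails at j=5)
  i=5: ✓ (all of [6,6])
  i=6: ✓ (all of [7,7])
Positions where it holds: {1, 2, 3, 5, 6} → 5.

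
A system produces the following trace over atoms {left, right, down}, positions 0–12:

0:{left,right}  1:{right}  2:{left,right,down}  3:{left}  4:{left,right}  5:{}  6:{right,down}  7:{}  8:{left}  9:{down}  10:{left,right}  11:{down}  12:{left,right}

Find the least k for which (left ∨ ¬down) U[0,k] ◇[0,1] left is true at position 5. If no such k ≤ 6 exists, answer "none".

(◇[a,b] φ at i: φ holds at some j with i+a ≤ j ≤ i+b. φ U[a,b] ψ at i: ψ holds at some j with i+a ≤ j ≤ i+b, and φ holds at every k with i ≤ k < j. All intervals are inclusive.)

none

Need earliest j ≥ 5 with ◇[0,1] left, and (left ∨ ¬down) at every k in [5,j-1].
  j=5: rhs fails.
  j=6: rhs fails.
  j=7: rhs holds but lhs fails at k=6.
  j=8: rhs holds but lhs fails at k=6.
  j=9: rhs holds but lhs fails at k=6.
  j=10: rhs holds but lhs fails at k=6.
  j=11: rhs holds but lhs fails at k=6.
No witness within the range → none.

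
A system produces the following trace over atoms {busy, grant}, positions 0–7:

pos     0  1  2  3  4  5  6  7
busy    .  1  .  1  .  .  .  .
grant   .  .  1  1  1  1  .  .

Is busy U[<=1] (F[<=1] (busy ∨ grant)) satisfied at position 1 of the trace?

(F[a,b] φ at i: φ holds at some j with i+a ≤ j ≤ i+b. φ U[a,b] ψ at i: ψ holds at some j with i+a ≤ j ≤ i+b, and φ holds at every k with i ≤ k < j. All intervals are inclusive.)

Need some j in [1,2] with F[<=1] (busy ∨ grant), and busy at every k in [1,j-1].
  j=1: F[<=1] (busy ∨ grant) holds; no prefix to check → satisfied.

Holds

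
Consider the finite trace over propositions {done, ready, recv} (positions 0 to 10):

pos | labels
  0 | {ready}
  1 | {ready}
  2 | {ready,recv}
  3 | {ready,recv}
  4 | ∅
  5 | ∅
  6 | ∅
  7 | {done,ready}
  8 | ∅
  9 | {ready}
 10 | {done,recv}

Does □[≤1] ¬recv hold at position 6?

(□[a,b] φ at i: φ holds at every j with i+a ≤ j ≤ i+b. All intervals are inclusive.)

Yes

Check ¬recv at every j in [6,7]:
  j=6: true
  j=7: true
All positions satisfy it → formula holds.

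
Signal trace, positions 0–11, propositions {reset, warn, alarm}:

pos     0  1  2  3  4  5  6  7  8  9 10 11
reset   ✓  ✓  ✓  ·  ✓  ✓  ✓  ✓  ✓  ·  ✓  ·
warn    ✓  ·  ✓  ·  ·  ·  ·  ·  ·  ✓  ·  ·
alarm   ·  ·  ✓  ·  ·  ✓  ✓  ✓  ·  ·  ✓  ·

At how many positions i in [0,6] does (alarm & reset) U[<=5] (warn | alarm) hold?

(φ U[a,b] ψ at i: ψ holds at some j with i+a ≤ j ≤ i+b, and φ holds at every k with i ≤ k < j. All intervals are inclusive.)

Evaluate at each i in [0,6]:
  i=0: ✓ (rhs at j=0)
  i=1: ✗ (lhs fails at k=1 before rhs at j=2)
  i=2: ✓ (rhs at j=2)
  i=3: ✗ (lhs fails at k=3 before rhs at j=5)
  i=4: ✗ (lhs fails at k=4 before rhs at j=5)
  i=5: ✓ (rhs at j=5)
  i=6: ✓ (rhs at j=6)
Positions where it holds: {0, 2, 5, 6} → 4.

4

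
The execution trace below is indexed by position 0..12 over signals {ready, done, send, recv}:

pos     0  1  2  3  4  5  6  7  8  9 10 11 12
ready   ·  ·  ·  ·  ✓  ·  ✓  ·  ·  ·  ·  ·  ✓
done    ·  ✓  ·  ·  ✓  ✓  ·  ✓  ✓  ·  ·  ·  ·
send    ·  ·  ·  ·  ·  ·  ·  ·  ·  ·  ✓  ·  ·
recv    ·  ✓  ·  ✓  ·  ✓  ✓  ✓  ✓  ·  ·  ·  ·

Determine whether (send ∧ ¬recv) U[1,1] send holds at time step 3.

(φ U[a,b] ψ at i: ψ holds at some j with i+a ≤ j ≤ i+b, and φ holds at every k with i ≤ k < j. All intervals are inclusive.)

Need some j in [4,4] with send, and (send ∧ ¬recv) at every k in [3,j-1].
  j=4: send false.
No j in the window works → until fails.

Does not hold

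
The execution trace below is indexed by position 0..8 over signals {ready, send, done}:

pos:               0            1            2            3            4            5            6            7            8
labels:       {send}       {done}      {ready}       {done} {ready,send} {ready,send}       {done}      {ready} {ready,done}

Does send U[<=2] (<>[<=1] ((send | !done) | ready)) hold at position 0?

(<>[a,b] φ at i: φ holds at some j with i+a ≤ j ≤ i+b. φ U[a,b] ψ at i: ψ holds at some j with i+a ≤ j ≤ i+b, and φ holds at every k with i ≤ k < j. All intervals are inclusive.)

True

Need some j in [0,2] with <>[<=1] ((send | !done) | ready), and send at every k in [0,j-1].
  j=0: <>[<=1] ((send | !done) | ready) holds; no prefix to check → satisfied.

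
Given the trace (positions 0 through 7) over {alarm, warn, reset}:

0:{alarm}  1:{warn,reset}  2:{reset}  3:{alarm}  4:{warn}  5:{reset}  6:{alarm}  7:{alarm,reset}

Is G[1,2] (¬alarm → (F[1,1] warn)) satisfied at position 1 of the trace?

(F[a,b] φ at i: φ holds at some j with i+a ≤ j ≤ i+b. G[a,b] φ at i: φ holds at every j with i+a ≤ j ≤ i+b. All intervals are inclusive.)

Check (¬alarm → (F[1,1] warn)) at every j in [2,3]:
  j=2: antecedent true; consequent fails (none in [3,3]) → ✗
  j=3: antecedent false → ✓
Fails at j=2 → formula fails.

No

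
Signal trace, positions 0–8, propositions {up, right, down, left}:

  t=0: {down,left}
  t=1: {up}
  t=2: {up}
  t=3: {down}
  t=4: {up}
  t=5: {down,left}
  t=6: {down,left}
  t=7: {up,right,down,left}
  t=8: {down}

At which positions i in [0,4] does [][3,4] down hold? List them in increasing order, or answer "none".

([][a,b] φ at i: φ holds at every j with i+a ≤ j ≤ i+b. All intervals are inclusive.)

Evaluate at each i in [0,4]:
  i=0: ✗ (fails at j=4)
  i=1: ✗ (fails at j=4)
  i=2: ✓ (all of [5,6])
  i=3: ✓ (all of [6,7])
  i=4: ✓ (all of [7,8])

2, 3, 4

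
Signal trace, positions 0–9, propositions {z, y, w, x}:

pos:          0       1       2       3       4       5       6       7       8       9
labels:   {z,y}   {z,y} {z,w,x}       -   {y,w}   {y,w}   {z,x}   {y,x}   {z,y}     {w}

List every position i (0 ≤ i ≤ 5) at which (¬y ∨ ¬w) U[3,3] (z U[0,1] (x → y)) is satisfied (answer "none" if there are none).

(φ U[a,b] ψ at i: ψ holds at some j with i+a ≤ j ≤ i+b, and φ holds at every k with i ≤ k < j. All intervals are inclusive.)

0, 1

Evaluate at each i in [0,5]:
  i=0: ✓ (rhs at j=3; lhs holds on [0,2])
  i=1: ✓ (rhs at j=4; lhs holds on [1,3])
  i=2: ✗ (lhs fails at k=4 before rhs at j=5)
  i=3: ✗ (lhs fails at k=4 before rhs at j=6)
  i=4: ✗ (lhs fails at k=4 before rhs at j=7)
  i=5: ✗ (lhs fails at k=5 before rhs at j=8)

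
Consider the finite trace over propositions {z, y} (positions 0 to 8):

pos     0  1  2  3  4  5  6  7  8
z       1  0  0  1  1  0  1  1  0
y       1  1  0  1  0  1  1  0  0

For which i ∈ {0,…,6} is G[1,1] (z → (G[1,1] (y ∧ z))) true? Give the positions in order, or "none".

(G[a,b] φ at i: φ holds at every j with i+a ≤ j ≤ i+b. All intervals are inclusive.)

0, 1, 4

Evaluate at each i in [0,6]:
  i=0: ✓ (all of [1,1])
  i=1: ✓ (all of [2,2])
  i=2: ✗ (fails at j=3)
  i=3: ✗ (fails at j=4)
  i=4: ✓ (all of [5,5])
  i=5: ✗ (fails at j=6)
  i=6: ✗ (fails at j=7)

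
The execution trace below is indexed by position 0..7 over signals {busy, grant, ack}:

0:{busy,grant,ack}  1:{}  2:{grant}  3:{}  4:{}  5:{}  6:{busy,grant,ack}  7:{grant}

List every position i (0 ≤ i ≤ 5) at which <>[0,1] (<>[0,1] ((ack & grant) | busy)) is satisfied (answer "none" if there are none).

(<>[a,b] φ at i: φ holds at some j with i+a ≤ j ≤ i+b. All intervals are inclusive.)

Evaluate at each i in [0,5]:
  i=0: ✓ (witness j=0)
  i=1: ✗ (none in [1,2])
  i=2: ✗ (none in [2,3])
  i=3: ✗ (none in [3,4])
  i=4: ✓ (witness j=5)
  i=5: ✓ (witness j=5)

0, 4, 5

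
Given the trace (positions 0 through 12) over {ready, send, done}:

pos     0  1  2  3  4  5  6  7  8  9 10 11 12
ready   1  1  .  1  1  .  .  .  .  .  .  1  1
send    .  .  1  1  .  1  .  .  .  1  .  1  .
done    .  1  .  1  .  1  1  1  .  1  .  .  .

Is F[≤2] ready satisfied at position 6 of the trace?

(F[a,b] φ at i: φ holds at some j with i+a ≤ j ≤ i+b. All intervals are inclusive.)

False

Check ready at each j in [6,8]:
  j=6: false
  j=7: false
  j=8: false
No position in the window satisfies it → formula fails.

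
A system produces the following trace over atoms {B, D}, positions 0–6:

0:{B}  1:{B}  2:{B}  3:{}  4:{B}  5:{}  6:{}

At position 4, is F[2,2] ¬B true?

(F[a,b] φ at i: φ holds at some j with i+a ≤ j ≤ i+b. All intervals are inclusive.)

Check ¬B at each j in [6,6]:
  j=6: true
Found at j=6 → formula holds.

Yes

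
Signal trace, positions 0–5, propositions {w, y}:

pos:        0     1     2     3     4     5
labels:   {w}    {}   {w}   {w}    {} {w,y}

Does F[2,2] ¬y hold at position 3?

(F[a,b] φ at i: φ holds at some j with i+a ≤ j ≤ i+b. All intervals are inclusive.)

Check ¬y at each j in [5,5]:
  j=5: false
No position in the window satisfies it → formula fails.

Does not hold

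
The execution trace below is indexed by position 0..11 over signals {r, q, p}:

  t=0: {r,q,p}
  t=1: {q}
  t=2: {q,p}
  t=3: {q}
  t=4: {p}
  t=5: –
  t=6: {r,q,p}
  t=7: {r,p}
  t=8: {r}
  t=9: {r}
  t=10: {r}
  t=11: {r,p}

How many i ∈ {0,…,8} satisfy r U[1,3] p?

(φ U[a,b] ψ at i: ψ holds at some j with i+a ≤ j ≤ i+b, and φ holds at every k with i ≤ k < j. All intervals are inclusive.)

Evaluate at each i in [0,8]:
  i=0: ✗ (lhs fails at k=1 before rhs at j=2)
  i=1: ✗ (lhs fails at k=1 before rhs at j=2)
  i=2: ✗ (lhs fails at k=2 before rhs at j=4)
  i=3: ✗ (lhs fails at k=3 before rhs at j=4)
  i=4: ✗ (lhs fails at k=4 before rhs at j=6)
  i=5: ✗ (lhs fails at k=5 before rhs at j=6)
  i=6: ✓ (rhs at j=7; lhs holds on [6,6])
  i=7: ✗ (no rhs in [8,10])
  i=8: ✓ (rhs at j=11; lhs holds on [8,10])
Positions where it holds: {6, 8} → 2.

2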